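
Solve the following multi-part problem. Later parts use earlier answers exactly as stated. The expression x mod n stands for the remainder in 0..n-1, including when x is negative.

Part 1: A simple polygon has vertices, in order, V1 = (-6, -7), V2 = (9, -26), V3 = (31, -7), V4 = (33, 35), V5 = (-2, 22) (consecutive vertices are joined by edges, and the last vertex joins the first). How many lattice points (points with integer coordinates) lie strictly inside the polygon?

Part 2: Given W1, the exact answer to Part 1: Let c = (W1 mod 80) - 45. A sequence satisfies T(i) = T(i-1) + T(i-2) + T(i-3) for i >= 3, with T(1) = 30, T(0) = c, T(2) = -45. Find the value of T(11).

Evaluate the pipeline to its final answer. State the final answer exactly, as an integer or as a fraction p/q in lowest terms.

-5952

Part 1: cross terms: (-6*-26 - 9*-7)=219, (9*-7 - 31*-26)=743, (31*35 - 33*-7)=1316, (33*22 - -2*35)=796, (-2*-7 - -6*22)=146; twice the area = |3220| = 3220; area = 1610; boundary points = 1 + 1 + 2 + 1 + 1 = 6; strictly interior points = area - boundary/2 + 1 = 1608; answer 1608
Part 2: W1 = 1608; c = -37; T(3) = 1*(-45) + 1*(30) + 1*(-37) = -52; iterating: T(3)=-52, T(4)=-67, T(5)=-164, T(6)=-283, T(7)=-514, T(8)=-961, T(9)=-1758, T(10)=-3233, T(11)=-5952; answer -5952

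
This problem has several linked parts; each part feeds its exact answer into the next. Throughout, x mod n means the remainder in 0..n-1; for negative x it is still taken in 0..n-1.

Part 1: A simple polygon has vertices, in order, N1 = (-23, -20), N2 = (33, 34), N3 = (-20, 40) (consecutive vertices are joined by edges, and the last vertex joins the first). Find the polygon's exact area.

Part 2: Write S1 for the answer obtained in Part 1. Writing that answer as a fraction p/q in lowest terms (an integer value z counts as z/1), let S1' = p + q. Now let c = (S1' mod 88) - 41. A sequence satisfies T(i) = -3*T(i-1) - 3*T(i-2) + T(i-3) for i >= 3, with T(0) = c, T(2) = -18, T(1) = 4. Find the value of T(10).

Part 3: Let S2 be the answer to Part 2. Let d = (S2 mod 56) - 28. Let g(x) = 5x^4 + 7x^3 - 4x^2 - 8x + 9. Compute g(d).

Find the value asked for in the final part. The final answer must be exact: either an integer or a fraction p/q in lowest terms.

2159361

Part 1: cross terms: (-23*34 - 33*-20)=-122, (33*40 - -20*34)=2000, (-20*-20 - -23*40)=1320; twice the area = |3198| = 3198; area = 1599; answer 1599
Part 2: S1 = 1599; threaded value p + q = 1600; c = -25; T(3) = -3*(-18) - 3*(4) + 1*(-25) = 17; iterating: T(3)=17, T(4)=7, T(5)=-90, T(6)=266, T(7)=-521, T(8)=675, T(9)=-196, T(10)=-1958; answer -1958
Part 3: S2 = -1958; d = -26; 5*(-26)^4 + 7*(-26)^3 - 4*(-26)^2 - 8*(-26)^1 + 9 = (2284880) + (-123032) + (-2704) + (208) + (9) = 2159361; answer 2159361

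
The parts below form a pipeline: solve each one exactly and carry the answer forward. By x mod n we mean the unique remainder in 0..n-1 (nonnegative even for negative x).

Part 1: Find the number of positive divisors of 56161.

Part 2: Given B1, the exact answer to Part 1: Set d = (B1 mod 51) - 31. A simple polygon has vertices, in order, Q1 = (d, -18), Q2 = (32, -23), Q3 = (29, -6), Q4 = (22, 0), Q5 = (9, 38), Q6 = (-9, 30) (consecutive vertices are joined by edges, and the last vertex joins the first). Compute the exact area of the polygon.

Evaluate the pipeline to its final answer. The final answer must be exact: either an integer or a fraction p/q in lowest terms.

Part 1: 56161 = 7 * 71 * 113; number of divisors = (1+1) * (1+1) * (1+1) = 8; answer 8
Part 2: B1 = 8; d = -23; cross terms: (-23*-23 - 32*-18)=1105, (32*-6 - 29*-23)=475, (29*0 - 22*-6)=132, (22*38 - 9*0)=836, (9*30 - -9*38)=612, (-9*-18 - -23*30)=852; twice the area = |4012| = 4012; area = 2006; answer 2006

2006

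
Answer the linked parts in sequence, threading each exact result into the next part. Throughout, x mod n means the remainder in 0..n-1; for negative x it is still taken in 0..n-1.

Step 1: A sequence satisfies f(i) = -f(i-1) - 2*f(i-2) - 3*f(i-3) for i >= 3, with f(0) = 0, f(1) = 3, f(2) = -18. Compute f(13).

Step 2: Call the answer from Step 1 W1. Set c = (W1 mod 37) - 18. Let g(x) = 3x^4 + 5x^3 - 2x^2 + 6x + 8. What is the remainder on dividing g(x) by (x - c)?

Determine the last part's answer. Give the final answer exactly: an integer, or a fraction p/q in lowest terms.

24748

Step 1: f(3) = -1*(-18) - 2*(3) - 3*(0) = 12; iterating: f(3)=12, f(4)=15, f(5)=15, f(6)=-81, f(7)=6, f(8)=111, f(9)=120, f(10)=-360, f(11)=-213, f(12)=573, f(13)=933; answer 933
Step 2: W1 = 933; c = -10; remainder = value at the root: 3*(-10)^4 + 5*(-10)^3 - 2*(-10)^2 + 6*(-10)^1 + 8 = (30000) + (-5000) + (-200) + (-60) + (8) = 24748; answer 24748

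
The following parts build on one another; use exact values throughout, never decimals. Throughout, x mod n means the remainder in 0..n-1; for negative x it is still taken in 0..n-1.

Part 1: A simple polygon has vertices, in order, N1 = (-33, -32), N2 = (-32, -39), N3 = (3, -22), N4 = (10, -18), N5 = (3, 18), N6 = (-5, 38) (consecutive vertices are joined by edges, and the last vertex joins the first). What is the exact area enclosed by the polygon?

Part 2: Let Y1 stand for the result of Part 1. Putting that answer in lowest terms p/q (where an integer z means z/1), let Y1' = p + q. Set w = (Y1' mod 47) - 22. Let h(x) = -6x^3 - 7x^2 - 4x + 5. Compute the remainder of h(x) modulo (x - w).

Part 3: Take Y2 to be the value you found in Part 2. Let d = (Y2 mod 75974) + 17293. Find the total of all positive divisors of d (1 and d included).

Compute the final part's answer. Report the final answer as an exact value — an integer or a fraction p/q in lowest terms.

106560

Part 1: cross terms: (-33*-39 - -32*-32)=263, (-32*-22 - 3*-39)=821, (3*-18 - 10*-22)=166, (10*18 - 3*-18)=234, (3*38 - -5*18)=204, (-5*-32 - -33*38)=1414; twice the area = |3102| = 3102; area = 1551; answer 1551
Part 2: Y1 = 1551; threaded value p + q = 1552; w = -21; remainder = value at the root: -6*(-21)^3 - 7*(-21)^2 - 4*(-21)^1 + 5 = (55566) + (-3087) + (84) + (5) = 52568; answer 52568
Part 3: Y2 = 52568; d = 69861; 69861 = 3 * 11 * 29 * 73; sigma = (1 + 3) * (1 + 11) * (1 + 29) * (1 + 73) = 4 * 12 * 30 * 74 = 106560; answer 106560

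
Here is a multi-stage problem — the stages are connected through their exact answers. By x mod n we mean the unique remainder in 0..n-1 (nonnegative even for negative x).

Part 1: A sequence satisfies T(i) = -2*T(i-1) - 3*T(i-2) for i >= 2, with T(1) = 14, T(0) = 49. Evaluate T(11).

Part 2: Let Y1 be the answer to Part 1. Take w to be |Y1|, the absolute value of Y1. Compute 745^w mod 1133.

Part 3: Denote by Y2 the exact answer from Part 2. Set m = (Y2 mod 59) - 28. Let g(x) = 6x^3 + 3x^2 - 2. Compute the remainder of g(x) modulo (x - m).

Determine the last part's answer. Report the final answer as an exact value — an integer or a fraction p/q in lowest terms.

Part 1: T(2) = -2*(14) - 3*(49) = -175; iterating: T(2)=-175, T(3)=308, T(4)=-91, T(5)=-742, T(6)=1757, T(7)=-1288, T(8)=-2695, T(9)=9254, T(10)=-10423, T(11)=-6916; answer -6916
Part 2: Y1 = -6916; w = 6916; squarings mod 1133: 745^1=745, 745^2=988, 745^4=631, 745^8=478, 745^16=751, 745^32=900, 745^64=1038, 745^128=1094, 745^256=388, 745^512=988, 745^1024=631, 745^2048=478, 745^4096=751; 745^6916 = 745^4 * 745^256 * 745^512 * 745^2048 * 745^4096 = 14 (mod 1133); answer 14
Part 3: Y2 = 14; m = -14; remainder = value at the root: 6*(-14)^3 + 3*(-14)^2 - 2 = (-16464) + (588) + (-2) = -15878; answer -15878

-15878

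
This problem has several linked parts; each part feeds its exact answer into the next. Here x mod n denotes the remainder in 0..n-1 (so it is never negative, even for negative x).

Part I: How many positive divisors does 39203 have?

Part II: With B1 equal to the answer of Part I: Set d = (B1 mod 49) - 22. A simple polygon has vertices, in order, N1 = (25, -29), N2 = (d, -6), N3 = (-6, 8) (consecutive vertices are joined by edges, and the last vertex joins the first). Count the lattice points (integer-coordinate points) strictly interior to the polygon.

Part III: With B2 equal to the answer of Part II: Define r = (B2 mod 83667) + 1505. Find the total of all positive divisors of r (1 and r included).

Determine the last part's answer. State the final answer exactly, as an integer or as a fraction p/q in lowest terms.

2040

Part I: 39203 = 197 * 199; number of divisors = (1+1) * (1+1) = 4; answer 4
Part II: B1 = 4; d = -18; cross terms: (25*-6 - -18*-29)=-672, (-18*8 - -6*-6)=-180, (-6*-29 - 25*8)=-26; twice the area = |-878| = 878; area = 439; boundary points = 1 + 2 + 1 = 4; strictly interior points = area - boundary/2 + 1 = 438; answer 438
Part III: B2 = 438; r = 1943; 1943 = 29 * 67; sigma = (1 + 29) * (1 + 67) = 30 * 68 = 2040; answer 2040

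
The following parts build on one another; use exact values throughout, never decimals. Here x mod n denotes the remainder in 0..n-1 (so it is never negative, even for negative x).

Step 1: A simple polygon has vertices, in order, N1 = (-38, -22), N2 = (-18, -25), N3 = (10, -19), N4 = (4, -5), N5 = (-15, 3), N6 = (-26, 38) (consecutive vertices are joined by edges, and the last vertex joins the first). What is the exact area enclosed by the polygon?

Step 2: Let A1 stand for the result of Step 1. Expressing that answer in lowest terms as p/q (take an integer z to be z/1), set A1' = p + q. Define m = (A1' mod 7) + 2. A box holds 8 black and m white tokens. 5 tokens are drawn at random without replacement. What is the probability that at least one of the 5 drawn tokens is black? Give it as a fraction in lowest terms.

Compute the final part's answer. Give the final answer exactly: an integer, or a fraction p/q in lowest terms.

1286/1287

Step 1: cross terms: (-38*-25 - -18*-22)=554, (-18*-19 - 10*-25)=592, (10*-5 - 4*-19)=26, (4*3 - -15*-5)=-63, (-15*38 - -26*3)=-492, (-26*-22 - -38*38)=2016; twice the area = |2633| = 2633; area = 2633/2; answer 2633/2
Step 2: A1 = 2633/2; threaded value p + q = 2635; m = 5; total draws C(13,5) = 1287; complement C(5,5) = 1; favorable 1287 - 1 = 1286; P = 1286/1287; answer 1286/1287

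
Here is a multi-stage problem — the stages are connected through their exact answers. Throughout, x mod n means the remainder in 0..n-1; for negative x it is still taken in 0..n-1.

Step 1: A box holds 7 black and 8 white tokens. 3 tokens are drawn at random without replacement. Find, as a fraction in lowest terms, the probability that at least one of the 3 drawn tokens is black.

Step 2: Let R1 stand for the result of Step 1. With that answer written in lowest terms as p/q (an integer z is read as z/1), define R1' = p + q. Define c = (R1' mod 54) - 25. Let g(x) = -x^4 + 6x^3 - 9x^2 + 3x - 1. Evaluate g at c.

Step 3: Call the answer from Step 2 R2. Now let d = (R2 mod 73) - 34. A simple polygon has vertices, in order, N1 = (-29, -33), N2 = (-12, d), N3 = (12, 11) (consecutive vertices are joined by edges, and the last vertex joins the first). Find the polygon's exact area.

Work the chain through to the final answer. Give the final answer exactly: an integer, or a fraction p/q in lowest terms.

Step 1: total draws C(15,3) = 455; complement C(8,3) = 56; favorable 455 - 56 = 399; P = 57/65; answer 57/65
Step 2: R1 = 57/65; threaded value p + q = 122; c = -11; -1*(-11)^4 + 6*(-11)^3 - 9*(-11)^2 + 3*(-11)^1 - 1 = (-14641) + (-7986) + (-1089) + (-33) + (-1) = -23750; answer -23750
Step 3: R2 = -23750; d = 14; cross terms: (-29*14 - -12*-33)=-802, (-12*11 - 12*14)=-300, (12*-33 - -29*11)=-77; twice the area = |-1179| = 1179; area = 1179/2; answer 1179/2

1179/2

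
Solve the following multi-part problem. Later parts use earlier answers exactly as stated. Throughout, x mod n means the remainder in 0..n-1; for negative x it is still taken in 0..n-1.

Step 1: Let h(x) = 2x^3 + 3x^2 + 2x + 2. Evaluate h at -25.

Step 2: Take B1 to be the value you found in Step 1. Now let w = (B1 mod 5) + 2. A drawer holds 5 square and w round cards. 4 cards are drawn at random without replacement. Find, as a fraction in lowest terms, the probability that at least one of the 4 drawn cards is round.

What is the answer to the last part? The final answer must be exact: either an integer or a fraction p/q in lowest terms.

Step 1: 2*(-25)^3 + 3*(-25)^2 + 2*(-25)^1 + 2 = (-31250) + (1875) + (-50) + (2) = -29423; answer -29423
Step 2: B1 = -29423; w = 4; total draws C(9,4) = 126; complement C(5,4) = 5; favorable 126 - 5 = 121; P = 121/126; answer 121/126

121/126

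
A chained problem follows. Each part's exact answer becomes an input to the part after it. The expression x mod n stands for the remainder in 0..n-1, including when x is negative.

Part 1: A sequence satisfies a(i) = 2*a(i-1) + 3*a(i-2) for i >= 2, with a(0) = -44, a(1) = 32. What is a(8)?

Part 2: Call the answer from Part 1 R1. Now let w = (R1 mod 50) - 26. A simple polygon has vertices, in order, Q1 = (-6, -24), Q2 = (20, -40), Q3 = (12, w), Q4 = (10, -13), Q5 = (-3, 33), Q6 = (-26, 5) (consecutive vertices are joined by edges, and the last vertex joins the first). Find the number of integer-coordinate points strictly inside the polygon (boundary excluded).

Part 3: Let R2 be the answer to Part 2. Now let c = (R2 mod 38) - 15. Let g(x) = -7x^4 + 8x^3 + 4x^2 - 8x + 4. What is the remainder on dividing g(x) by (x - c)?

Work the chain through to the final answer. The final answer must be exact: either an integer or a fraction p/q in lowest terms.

-112559

Part 1: a(2) = 2*(32) + 3*(-44) = -68; iterating: a(2)=-68, a(3)=-40, a(4)=-284, a(5)=-688, a(6)=-2228, a(7)=-6520, a(8)=-19724; answer -19724
Part 2: R1 = -19724; w = 0; cross terms: (-6*-40 - 20*-24)=720, (20*0 - 12*-40)=480, (12*-13 - 10*0)=-156, (10*33 - -3*-13)=291, (-3*5 - -26*33)=843, (-26*-24 - -6*5)=654; twice the area = |2832| = 2832; area = 1416; boundary points = 2 + 8 + 1 + 1 + 1 + 1 = 14; strictly interior points = area - boundary/2 + 1 = 1410; answer 1410
Part 3: R2 = 1410; c = -11; remainder = value at the root: -7*(-11)^4 + 8*(-11)^3 + 4*(-11)^2 - 8*(-11)^1 + 4 = (-102487) + (-10648) + (484) + (88) + (4) = -112559; answer -112559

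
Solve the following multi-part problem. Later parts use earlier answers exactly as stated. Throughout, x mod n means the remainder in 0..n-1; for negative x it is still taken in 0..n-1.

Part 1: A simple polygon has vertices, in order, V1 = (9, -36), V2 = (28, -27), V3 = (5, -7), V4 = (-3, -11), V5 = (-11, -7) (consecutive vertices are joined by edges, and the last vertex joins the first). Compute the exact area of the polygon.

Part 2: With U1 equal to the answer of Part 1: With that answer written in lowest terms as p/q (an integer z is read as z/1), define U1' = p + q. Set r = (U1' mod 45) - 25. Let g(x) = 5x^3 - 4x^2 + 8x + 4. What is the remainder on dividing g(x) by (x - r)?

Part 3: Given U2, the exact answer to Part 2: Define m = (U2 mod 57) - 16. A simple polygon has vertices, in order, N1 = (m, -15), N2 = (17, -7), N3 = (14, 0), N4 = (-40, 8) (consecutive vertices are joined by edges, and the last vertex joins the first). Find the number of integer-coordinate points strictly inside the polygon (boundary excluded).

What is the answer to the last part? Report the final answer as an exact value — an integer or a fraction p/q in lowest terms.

621

Part 1: cross terms: (9*-27 - 28*-36)=765, (28*-7 - 5*-27)=-61, (5*-11 - -3*-7)=-76, (-3*-7 - -11*-11)=-100, (-11*-36 - 9*-7)=459; twice the area = |987| = 987; area = 987/2; answer 987/2
Part 2: U1 = 987/2; threaded value p + q = 989; r = 19; remainder = value at the root: 5*(19)^3 - 4*(19)^2 + 8*(19)^1 + 4 = (34295) + (-1444) + (152) + (4) = 33007; answer 33007
Part 3: U2 = 33007; m = -12; cross terms: (-12*-7 - 17*-15)=339, (17*0 - 14*-7)=98, (14*8 - -40*0)=112, (-40*-15 - -12*8)=696; twice the area = |1245| = 1245; area = 1245/2; boundary points = 1 + 1 + 2 + 1 = 5; strictly interior points = area - boundary/2 + 1 = 621; answer 621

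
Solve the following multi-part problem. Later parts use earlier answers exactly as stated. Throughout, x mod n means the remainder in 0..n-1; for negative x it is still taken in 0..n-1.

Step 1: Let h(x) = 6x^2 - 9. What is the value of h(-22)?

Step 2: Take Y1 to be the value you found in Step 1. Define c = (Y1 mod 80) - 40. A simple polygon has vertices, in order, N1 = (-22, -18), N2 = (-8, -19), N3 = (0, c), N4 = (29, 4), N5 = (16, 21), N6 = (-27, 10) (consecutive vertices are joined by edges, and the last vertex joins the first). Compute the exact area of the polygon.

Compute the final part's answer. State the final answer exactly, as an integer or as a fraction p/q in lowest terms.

3177/2

Step 1: 6*(-22)^2 - 9 = (2904) + (-9) = 2895; answer 2895
Step 2: Y1 = 2895; c = -25; cross terms: (-22*-19 - -8*-18)=274, (-8*-25 - 0*-19)=200, (0*4 - 29*-25)=725, (29*21 - 16*4)=545, (16*10 - -27*21)=727, (-27*-18 - -22*10)=706; twice the area = |3177| = 3177; area = 3177/2; answer 3177/2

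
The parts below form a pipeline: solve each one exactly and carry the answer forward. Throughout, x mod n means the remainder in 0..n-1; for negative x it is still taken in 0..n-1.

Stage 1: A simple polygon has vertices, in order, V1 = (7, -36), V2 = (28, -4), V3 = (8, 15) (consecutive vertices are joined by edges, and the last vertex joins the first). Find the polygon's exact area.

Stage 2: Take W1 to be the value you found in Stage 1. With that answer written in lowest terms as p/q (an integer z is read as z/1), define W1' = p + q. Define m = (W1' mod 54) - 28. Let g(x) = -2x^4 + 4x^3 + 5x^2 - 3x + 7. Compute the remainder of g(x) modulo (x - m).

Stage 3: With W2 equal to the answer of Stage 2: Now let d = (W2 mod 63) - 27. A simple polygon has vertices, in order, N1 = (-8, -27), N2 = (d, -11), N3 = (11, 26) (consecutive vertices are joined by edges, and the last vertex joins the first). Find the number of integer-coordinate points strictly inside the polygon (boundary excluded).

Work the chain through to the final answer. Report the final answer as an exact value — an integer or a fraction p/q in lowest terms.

934

Stage 1: cross terms: (7*-4 - 28*-36)=980, (28*15 - 8*-4)=452, (8*-36 - 7*15)=-393; twice the area = |1039| = 1039; area = 1039/2; answer 1039/2
Stage 2: W1 = 1039/2; threaded value p + q = 1041; m = -13; remainder = value at the root: -2*(-13)^4 + 4*(-13)^3 + 5*(-13)^2 - 3*(-13)^1 + 7 = (-57122) + (-8788) + (845) + (39) + (7) = -65019; answer -65019
Stage 3: W2 = -65019; d = 33; cross terms: (-8*-11 - 33*-27)=979, (33*26 - 11*-11)=979, (11*-27 - -8*26)=-89; twice the area = |1869| = 1869; area = 1869/2; boundary points = 1 + 1 + 1 = 3; strictly interior points = area - boundary/2 + 1 = 934; answer 934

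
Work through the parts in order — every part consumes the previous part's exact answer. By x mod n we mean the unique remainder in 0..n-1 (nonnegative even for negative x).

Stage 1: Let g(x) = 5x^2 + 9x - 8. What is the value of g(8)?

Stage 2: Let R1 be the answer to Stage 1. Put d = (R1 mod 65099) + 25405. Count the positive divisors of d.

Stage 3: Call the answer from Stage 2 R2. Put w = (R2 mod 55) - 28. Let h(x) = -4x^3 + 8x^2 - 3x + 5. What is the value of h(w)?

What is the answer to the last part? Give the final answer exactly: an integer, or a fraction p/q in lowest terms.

Stage 1: 5*(8)^2 + 9*(8)^1 - 8 = (320) + (72) + (-8) = 384; answer 384
Stage 2: R1 = 384; d = 25789; 25789 = 17 * 37 * 41; number of divisors = (1+1) * (1+1) * (1+1) = 8; answer 8
Stage 3: R2 = 8; w = -20; -4*(-20)^3 + 8*(-20)^2 - 3*(-20)^1 + 5 = (32000) + (3200) + (60) + (5) = 35265; answer 35265

35265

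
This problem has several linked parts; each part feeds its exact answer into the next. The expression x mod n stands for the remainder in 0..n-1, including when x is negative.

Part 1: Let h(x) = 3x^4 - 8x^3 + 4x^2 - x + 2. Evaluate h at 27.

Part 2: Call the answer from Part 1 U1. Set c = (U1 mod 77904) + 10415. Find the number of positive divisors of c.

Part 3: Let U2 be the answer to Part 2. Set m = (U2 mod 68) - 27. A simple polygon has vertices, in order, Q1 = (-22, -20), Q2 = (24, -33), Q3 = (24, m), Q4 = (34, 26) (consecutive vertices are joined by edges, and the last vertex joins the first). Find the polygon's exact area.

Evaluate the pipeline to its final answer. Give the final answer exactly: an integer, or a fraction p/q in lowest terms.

1372

Part 1: 3*(27)^4 - 8*(27)^3 + 4*(27)^2 - 1*(27)^1 + 2 = (1594323) + (-157464) + (2916) + (-27) + (2) = 1439750; answer 1439750
Part 2: U1 = 1439750; c = 47893; 47893 = 47 * 1019; number of divisors = (1+1) * (1+1) = 4; answer 4
Part 3: U2 = 4; m = -23; cross terms: (-22*-33 - 24*-20)=1206, (24*-23 - 24*-33)=240, (24*26 - 34*-23)=1406, (34*-20 - -22*26)=-108; twice the area = |2744| = 2744; area = 1372; answer 1372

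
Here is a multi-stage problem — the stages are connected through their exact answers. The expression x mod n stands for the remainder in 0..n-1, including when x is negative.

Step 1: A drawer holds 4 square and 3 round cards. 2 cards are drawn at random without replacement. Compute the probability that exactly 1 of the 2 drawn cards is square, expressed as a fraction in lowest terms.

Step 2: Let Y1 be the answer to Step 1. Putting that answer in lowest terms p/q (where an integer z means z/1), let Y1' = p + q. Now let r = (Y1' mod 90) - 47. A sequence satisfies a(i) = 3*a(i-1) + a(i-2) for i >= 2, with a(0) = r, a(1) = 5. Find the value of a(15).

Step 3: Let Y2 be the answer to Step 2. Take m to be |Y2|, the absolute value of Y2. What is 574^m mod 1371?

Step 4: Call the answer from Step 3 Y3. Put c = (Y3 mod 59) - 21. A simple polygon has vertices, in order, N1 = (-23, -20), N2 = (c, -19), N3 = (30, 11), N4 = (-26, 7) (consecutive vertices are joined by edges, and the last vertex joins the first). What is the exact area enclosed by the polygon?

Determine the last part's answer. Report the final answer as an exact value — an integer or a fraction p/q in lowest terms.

2091/2

Step 1: total draws C(7,2) = 21; favorable C(4,1)*C(3,1) = 12; P = 4/7; answer 4/7
Step 2: Y1 = 4/7; threaded value p + q = 11; r = -36; a(2) = 3*(5) + 1*(-36) = -21; iterating: a(2)=-21, a(3)=-58, a(4)=-195, a(5)=-643, a(6)=-2124, a(7)=-7015, a(8)=-23169, a(9)=-76522, a(10)=-252735, a(11)=-834727, a(12)=-2756916, a(13)=-9105475, a(14)=-30073341, a(15)=-99325498; answer -99325498
Step 3: Y2 = -99325498; m = 99325498; squarings mod 1371: 574^1=574, 574^2=436, 574^4=898, 574^8=256, 574^16=1099, 574^32=1321, 574^64=1129, 574^128=982, 574^256=511, 574^512=631, 574^1024=571, 574^2048=1114, 574^4096=241, 574^8192=499, 574^16384=850, 574^32768=1354, 574^65536=289, 574^131072=1261, 574^262144=1132, 574^524288=910, 574^1048576=16, 574^2097152=256, 574^4194304=1099, 574^8388608=1321, 574^16777216=1129, 574^33554432=982, 574^67108864=511; 574^99325498 = 574^2 * 574^8 * 574^16 * 574^32 * 574^512 * 574^1024 * 574^4096 * 574^32768 * 574^65536 * 574^131072 * 574^524288 * 574^2097152 * 574^4194304 * 574^8388608 * 574^16777216 * 574^67108864 = 136 (mod 1371); answer 136
Step 4: Y3 = 136; c = -3; cross terms: (-23*-19 - -3*-20)=377, (-3*11 - 30*-19)=537, (30*7 - -26*11)=496, (-26*-20 - -23*7)=681; twice the area = |2091| = 2091; area = 2091/2; answer 2091/2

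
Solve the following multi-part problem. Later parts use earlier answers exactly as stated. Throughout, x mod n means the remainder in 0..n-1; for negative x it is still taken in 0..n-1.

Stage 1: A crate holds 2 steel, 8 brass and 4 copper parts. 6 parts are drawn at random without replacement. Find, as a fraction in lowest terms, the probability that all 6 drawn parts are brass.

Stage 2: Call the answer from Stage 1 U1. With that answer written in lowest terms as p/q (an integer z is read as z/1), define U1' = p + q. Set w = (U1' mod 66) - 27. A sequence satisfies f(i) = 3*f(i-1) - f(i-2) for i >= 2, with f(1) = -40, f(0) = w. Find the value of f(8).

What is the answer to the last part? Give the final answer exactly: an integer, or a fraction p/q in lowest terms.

Stage 1: total draws C(14,6) = 3003; favorable C(8,6) = 28; P = 4/429; answer 4/429
Stage 2: U1 = 4/429; threaded value p + q = 433; w = 10; f(2) = 3*(-40) - 1*(10) = -130; iterating: f(2)=-130, f(3)=-350, f(4)=-920, f(5)=-2410, f(6)=-6310, f(7)=-16520, f(8)=-43250; answer -43250

-43250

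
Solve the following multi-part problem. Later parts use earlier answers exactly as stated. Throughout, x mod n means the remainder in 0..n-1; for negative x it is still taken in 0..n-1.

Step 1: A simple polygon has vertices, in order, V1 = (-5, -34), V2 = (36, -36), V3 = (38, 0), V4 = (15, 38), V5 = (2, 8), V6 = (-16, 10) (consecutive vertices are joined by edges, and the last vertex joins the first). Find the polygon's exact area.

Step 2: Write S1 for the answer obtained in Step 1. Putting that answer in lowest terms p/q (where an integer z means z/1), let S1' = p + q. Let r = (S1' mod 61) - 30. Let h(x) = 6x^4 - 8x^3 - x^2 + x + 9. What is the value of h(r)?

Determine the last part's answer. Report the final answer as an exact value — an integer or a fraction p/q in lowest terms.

Step 1: cross terms: (-5*-36 - 36*-34)=1404, (36*0 - 38*-36)=1368, (38*38 - 15*0)=1444, (15*8 - 2*38)=44, (2*10 - -16*8)=148, (-16*-34 - -5*10)=594; twice the area = |5002| = 5002; area = 2501; answer 2501
Step 2: S1 = 2501; threaded value p + q = 2502; r = -29; 6*(-29)^4 - 8*(-29)^3 - 1*(-29)^2 + 1*(-29)^1 + 9 = (4243686) + (195112) + (-841) + (-29) + (9) = 4437937; answer 4437937

4437937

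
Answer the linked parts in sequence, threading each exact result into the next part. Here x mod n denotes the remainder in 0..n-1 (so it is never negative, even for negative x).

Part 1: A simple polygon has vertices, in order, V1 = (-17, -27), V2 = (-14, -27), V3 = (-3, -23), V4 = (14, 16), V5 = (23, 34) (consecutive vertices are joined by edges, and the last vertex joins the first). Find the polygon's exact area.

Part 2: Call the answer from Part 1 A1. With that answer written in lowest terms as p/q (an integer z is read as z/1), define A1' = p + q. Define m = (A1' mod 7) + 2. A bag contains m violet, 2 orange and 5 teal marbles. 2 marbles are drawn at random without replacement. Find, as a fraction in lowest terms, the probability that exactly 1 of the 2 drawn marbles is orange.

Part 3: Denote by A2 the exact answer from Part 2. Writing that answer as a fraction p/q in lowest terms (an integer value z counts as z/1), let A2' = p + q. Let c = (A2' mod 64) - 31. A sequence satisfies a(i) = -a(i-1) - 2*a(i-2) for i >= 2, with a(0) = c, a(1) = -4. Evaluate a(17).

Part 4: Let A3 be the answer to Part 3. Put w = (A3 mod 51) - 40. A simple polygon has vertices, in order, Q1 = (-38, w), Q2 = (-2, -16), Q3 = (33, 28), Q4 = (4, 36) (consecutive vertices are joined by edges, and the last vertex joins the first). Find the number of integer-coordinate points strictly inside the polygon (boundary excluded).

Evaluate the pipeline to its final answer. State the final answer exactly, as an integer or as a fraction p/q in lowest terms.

1746

Part 1: cross terms: (-17*-27 - -14*-27)=81, (-14*-23 - -3*-27)=241, (-3*16 - 14*-23)=274, (14*34 - 23*16)=108, (23*-27 - -17*34)=-43; twice the area = |661| = 661; area = 661/2; answer 661/2
Part 2: A1 = 661/2; threaded value p + q = 663; m = 7; total draws C(14,2) = 91; favorable C(2,1)*C(12,1) = 24; P = 24/91; answer 24/91
Part 3: A2 = 24/91; threaded value p + q = 115; c = 20; a(2) = -1*(-4) - 2*(20) = -36; iterating: a(2)=-36, a(3)=44, a(4)=28, a(5)=-116, a(6)=60, a(7)=172, a(8)=-292, a(9)=-52, a(10)=636, a(11)=-532, a(12)=-740, a(13)=1804, a(14)=-324, a(15)=-3284, a(16)=3932, a(17)=2636; answer 2636
Part 4: A3 = 2636; w = -5; cross terms: (-38*-16 - -2*-5)=598, (-2*28 - 33*-16)=472, (33*36 - 4*28)=1076, (4*-5 - -38*36)=1348; twice the area = |3494| = 3494; area = 1747; boundary points = 1 + 1 + 1 + 1 = 4; strictly interior points = area - boundary/2 + 1 = 1746; answer 1746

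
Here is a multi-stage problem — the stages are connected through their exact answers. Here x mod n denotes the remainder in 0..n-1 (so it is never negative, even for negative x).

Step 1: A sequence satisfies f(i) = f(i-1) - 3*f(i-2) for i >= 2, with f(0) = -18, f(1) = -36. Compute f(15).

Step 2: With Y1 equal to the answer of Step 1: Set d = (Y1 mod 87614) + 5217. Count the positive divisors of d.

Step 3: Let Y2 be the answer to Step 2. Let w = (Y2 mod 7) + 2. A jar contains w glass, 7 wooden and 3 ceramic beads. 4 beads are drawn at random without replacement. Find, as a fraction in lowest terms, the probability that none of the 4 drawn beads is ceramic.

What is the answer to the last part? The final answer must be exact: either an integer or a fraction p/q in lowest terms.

11/28

Step 1: f(2) = 1*(-36) - 3*(-18) = 18; iterating: f(2)=18, f(3)=126, f(4)=72, f(5)=-306, f(6)=-522, f(7)=396, f(8)=1962, f(9)=774, f(10)=-5112, f(11)=-7434, f(12)=7902, f(13)=30204, f(14)=6498, f(15)=-84114; answer -84114
Step 2: Y1 = -84114; d = 8717; 8717 = 23 * 379; number of divisors = (1+1) * (1+1) = 4; answer 4
Step 3: Y2 = 4; w = 6; total draws C(16,4) = 1820; favorable C(13,4) = 715; P = 11/28; answer 11/28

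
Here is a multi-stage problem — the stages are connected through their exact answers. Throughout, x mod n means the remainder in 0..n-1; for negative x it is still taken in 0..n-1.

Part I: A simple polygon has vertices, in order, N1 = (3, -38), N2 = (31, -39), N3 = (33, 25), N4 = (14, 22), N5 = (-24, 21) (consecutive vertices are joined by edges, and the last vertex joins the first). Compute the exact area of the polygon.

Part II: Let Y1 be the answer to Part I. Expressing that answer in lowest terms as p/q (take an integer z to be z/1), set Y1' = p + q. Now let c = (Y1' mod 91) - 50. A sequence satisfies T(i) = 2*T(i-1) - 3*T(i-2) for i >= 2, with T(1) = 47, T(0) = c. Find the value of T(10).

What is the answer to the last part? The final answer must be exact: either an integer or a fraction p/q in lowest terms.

Part I: cross terms: (3*-39 - 31*-38)=1061, (31*25 - 33*-39)=2062, (33*22 - 14*25)=376, (14*21 - -24*22)=822, (-24*-38 - 3*21)=849; twice the area = |5170| = 5170; area = 2585; answer 2585
Part II: Y1 = 2585; threaded value p + q = 2586; c = -12; T(2) = 2*(47) - 3*(-12) = 130; iterating: T(2)=130, T(3)=119, T(4)=-152, T(5)=-661, T(6)=-866, T(7)=251, T(8)=3100, T(9)=5447, T(10)=1594; answer 1594

1594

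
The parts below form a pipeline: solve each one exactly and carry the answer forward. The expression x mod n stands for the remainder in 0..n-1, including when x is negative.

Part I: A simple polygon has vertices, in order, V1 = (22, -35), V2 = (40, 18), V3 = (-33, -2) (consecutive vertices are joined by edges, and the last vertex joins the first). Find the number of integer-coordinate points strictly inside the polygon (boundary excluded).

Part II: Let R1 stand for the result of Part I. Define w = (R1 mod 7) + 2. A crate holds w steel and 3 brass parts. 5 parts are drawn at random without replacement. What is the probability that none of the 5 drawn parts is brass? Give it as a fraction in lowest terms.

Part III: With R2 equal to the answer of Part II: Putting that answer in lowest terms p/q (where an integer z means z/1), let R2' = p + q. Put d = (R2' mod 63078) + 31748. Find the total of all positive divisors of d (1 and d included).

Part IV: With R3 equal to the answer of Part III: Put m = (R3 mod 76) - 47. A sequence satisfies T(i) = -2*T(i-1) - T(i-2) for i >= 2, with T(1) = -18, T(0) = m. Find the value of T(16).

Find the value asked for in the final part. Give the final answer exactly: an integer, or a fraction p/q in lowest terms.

Part I: cross terms: (22*18 - 40*-35)=1796, (40*-2 - -33*18)=514, (-33*-35 - 22*-2)=1199; twice the area = |3509| = 3509; area = 3509/2; boundary points = 1 + 1 + 11 = 13; strictly interior points = area - boundary/2 + 1 = 1749; answer 1749
Part II: R1 = 1749; w = 8; total draws C(11,5) = 462; favorable C(8,5) = 56; P = 4/33; answer 4/33
Part III: R2 = 4/33; threaded value p + q = 37; d = 31785; 31785 = 3 * 5 * 13 * 163; sigma = (1 + 3) * (1 + 5) * (1 + 13) * (1 + 163) = 4 * 6 * 14 * 164 = 55104; answer 55104
Part IV: R3 = 55104; m = -43; T(2) = -2*(-18) - 1*(-43) = 79; iterating: T(2)=79, T(3)=-140, T(4)=201, T(5)=-262, T(6)=323, T(7)=-384, T(8)=445, T(9)=-506, T(10)=567, T(11)=-628, T(12)=689, T(13)=-750, T(14)=811, T(15)=-872, T(16)=933; answer 933

933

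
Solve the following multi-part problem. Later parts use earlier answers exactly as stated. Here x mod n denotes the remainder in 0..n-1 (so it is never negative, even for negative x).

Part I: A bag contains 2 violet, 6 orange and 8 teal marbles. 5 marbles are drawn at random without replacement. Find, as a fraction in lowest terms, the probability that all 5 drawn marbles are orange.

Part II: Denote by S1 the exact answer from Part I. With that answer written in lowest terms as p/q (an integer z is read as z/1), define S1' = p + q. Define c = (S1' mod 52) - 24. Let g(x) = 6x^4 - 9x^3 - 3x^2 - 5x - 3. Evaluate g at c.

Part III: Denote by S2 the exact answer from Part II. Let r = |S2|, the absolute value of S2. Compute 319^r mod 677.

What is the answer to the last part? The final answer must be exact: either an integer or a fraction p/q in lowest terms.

458

Part I: total draws C(16,5) = 4368; favorable C(6,5) = 6; P = 1/728; answer 1/728
Part II: S1 = 1/728; threaded value p + q = 729; c = -23; 6*(-23)^4 - 9*(-23)^3 - 3*(-23)^2 - 5*(-23)^1 - 3 = (1679046) + (109503) + (-1587) + (115) + (-3) = 1787074; answer 1787074
Part III: S2 = 1787074; r = 1787074; squarings mod 677: 319^1=319, 319^2=211, 319^4=516, 319^8=195, 319^16=113, 319^32=583, 319^64=35, 319^128=548, 319^256=393, 319^512=93, 319^1024=525, 319^2048=86, 319^4096=626, 319^8192=570, 319^16384=617, 319^32768=215, 319^65536=189, 319^131072=517, 319^262144=551, 319^524288=305, 319^1048576=276; 319^1787074 = 319^2 * 319^64 * 319^128 * 319^1024 * 319^16384 * 319^65536 * 319^131072 * 319^524288 * 319^1048576 = 458 (mod 677); answer 458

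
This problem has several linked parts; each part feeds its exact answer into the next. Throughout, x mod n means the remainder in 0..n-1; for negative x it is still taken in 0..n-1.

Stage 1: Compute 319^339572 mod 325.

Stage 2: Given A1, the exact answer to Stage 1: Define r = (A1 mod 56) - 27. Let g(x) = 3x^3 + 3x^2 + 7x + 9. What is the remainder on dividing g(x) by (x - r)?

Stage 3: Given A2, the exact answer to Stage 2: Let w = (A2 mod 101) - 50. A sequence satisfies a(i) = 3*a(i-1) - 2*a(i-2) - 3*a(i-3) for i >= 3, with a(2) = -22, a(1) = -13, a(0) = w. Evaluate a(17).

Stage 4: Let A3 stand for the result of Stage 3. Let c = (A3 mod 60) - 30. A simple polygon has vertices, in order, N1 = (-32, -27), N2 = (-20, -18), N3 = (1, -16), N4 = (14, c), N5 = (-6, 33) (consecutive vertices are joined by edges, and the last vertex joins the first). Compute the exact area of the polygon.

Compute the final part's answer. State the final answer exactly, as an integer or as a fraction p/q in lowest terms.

2439/2

Stage 1: squarings mod 325: 319^1=319, 319^2=36, 319^4=321, 319^8=16, 319^16=256, 319^32=211, 319^64=321, 319^128=16, 319^256=256, 319^512=211, 319^1024=321, 319^2048=16, 319^4096=256, 319^8192=211, 319^16384=321, 319^32768=16, 319^65536=256, 319^131072=211, 319^262144=321; 319^339572 = 319^4 * 319^16 * 319^32 * 319^64 * 319^512 * 319^1024 * 319^2048 * 319^8192 * 319^65536 * 319^262144 = 211 (mod 325); answer 211
Stage 2: A1 = 211; r = 16; remainder = value at the root: 3*(16)^3 + 3*(16)^2 + 7*(16)^1 + 9 = (12288) + (768) + (112) + (9) = 13177; answer 13177
Stage 3: A2 = 13177; w = -3; a(3) = 3*(-22) - 2*(-13) - 3*(-3) = -31; iterating: a(3)=-31, a(4)=-10, a(5)=98, a(6)=407, a(7)=1055, a(8)=2057, a(9)=2840, a(10)=1241, a(11)=-8128, a(12)=-35386, a(13)=-93625, a(14)=-185719, a(15)=-263749, a(16)=-138934, a(17)=667853; answer 667853
Stage 4: A3 = 667853; c = 23; cross terms: (-32*-18 - -20*-27)=36, (-20*-16 - 1*-18)=338, (1*23 - 14*-16)=247, (14*33 - -6*23)=600, (-6*-27 - -32*33)=1218; twice the area = |2439| = 2439; area = 2439/2; answer 2439/2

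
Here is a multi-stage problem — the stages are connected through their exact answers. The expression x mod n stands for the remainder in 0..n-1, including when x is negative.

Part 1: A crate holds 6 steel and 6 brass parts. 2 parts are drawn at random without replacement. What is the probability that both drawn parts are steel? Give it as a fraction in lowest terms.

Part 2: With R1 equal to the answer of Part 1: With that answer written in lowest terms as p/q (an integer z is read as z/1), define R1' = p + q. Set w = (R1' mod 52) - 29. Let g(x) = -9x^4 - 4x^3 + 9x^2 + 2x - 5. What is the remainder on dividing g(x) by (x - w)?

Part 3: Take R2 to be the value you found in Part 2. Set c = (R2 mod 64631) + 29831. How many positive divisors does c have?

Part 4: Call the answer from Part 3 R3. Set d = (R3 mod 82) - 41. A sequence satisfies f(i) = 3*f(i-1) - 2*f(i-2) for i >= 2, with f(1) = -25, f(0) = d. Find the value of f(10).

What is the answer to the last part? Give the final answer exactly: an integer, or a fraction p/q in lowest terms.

Part 1: total draws C(12,2) = 66; favorable C(6,2) = 15; P = 5/22; answer 5/22
Part 2: R1 = 5/22; threaded value p + q = 27; w = -2; remainder = value at the root: -9*(-2)^4 - 4*(-2)^3 + 9*(-2)^2 + 2*(-2)^1 - 5 = (-144) + (32) + (36) + (-4) + (-5) = -85; answer -85
Part 3: R2 = -85; c = 94377; 94377 = 3 * 163 * 193; number of divisors = (1+1) * (1+1) * (1+1) = 8; answer 8
Part 4: R3 = 8; d = -33; f(2) = 3*(-25) - 2*(-33) = -9; iterating: f(2)=-9, f(3)=23, f(4)=87, f(5)=215, f(6)=471, f(7)=983, f(8)=2007, f(9)=4055, f(10)=8151; answer 8151

8151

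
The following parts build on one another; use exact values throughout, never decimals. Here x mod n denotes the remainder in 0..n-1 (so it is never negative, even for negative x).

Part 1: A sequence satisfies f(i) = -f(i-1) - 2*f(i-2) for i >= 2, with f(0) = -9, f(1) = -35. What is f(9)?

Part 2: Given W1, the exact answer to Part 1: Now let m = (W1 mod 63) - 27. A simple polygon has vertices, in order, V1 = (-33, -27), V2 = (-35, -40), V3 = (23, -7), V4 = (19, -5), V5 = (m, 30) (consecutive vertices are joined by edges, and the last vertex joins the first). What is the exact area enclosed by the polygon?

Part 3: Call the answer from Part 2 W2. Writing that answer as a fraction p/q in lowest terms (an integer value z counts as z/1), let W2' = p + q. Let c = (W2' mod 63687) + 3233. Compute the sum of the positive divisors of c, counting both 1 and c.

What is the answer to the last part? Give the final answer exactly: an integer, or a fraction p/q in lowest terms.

6512

Part 1: f(2) = -1*(-35) - 2*(-9) = 53; iterating: f(2)=53, f(3)=17, f(4)=-123, f(5)=89, f(6)=157, f(7)=-335, f(8)=21, f(9)=649; answer 649
Part 2: W1 = 649; m = -8; cross terms: (-33*-40 - -35*-27)=375, (-35*-7 - 23*-40)=1165, (23*-5 - 19*-7)=18, (19*30 - -8*-5)=530, (-8*-27 - -33*30)=1206; twice the area = |3294| = 3294; area = 1647; answer 1647
Part 3: W2 = 1647; threaded value p + q = 1648; c = 4881; 4881 = 3 * 1627; sigma = (1 + 3) * (1 + 1627) = 4 * 1628 = 6512; answer 6512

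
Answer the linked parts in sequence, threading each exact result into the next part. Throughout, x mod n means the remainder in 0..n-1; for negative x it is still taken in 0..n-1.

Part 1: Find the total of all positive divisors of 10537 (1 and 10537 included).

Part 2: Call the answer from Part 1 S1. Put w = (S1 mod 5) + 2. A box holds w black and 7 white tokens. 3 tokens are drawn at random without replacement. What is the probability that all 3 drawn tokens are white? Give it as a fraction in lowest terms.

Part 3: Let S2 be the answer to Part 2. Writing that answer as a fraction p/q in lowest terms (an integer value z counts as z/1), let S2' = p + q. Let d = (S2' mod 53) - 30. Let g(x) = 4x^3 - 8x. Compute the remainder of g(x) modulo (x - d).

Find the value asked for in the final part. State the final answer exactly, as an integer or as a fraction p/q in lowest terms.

-4

Part 1: 10537 = 41 * 257; sigma = (1 + 41) * (1 + 257) = 42 * 258 = 10836; answer 10836
Part 2: S1 = 10836; w = 3; total draws C(10,3) = 120; favorable C(7,3) = 35; P = 7/24; answer 7/24
Part 3: S2 = 7/24; threaded value p + q = 31; d = 1; remainder = value at the root: 4*(1)^3 - 8*(1)^1 = (4) + (-8) = -4; answer -4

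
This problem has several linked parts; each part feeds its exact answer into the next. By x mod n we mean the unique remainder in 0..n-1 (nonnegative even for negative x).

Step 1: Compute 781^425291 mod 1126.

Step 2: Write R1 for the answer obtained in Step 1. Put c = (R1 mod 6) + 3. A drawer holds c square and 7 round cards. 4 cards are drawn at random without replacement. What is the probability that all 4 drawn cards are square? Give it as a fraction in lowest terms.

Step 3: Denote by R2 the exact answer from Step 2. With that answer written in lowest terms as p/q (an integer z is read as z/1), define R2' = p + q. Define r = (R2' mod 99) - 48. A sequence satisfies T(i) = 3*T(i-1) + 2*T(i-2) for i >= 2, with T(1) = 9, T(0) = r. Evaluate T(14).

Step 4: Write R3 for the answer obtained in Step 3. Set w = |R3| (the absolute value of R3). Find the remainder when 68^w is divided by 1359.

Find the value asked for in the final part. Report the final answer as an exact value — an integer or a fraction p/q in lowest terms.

Step 1: squarings mod 1126: 781^1=781, 781^2=795, 781^4=339, 781^8=69, 781^16=257, 781^32=741, 781^64=719, 781^128=127, 781^256=365, 781^512=357, 781^1024=211, 781^2048=607, 781^4096=247, 781^8192=205, 781^16384=363, 781^32768=27, 781^65536=729, 781^131072=1095, 781^262144=961; 781^425291 = 781^1 * 781^2 * 781^8 * 781^64 * 781^256 * 781^1024 * 781^2048 * 781^4096 * 781^8192 * 781^16384 * 781^131072 * 781^262144 = 23 (mod 1126); answer 23
Step 2: R1 = 23; c = 8; total draws C(15,4) = 1365; favorable C(8,4) = 70; P = 2/39; answer 2/39
Step 3: R2 = 2/39; threaded value p + q = 41; r = -7; T(2) = 3*(9) + 2*(-7) = 13; iterating: T(2)=13, T(3)=57, T(4)=197, T(5)=705, T(6)=2509, T(7)=8937, T(8)=31829, T(9)=113361, T(10)=403741, T(11)=1437945, T(12)=5121317, T(13)=18239841, T(14)=64962157; answer 64962157
Step 4: R3 = 64962157; w = 64962157; squarings mod 1359: 68^1=68, 68^2=547, 68^4=229, 68^8=799, 68^16=1030, 68^32=880, 68^64=1129, 68^128=1258, 68^256=688, 68^512=412, 68^1024=1228, 68^2048=853, 68^4096=544, 68^8192=1033, 68^16384=274, 68^32768=331, 68^65536=841, 68^131072=601, 68^262144=1066, 68^524288=232, 68^1048576=823, 68^2097152=547, 68^4194304=229, 68^8388608=799, 68^16777216=1030, 68^33554432=880; 68^64962157 = 68^1 * 68^4 * 68^8 * 68^32 * 68^64 * 68^512 * 68^1024 * 68^2048 * 68^4096 * 68^8192 * 68^65536 * 68^131072 * 68^262144 * 68^524288 * 68^1048576 * 68^4194304 * 68^8388608 * 68^16777216 * 68^33554432 = 1031 (mod 1359); answer 1031

1031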